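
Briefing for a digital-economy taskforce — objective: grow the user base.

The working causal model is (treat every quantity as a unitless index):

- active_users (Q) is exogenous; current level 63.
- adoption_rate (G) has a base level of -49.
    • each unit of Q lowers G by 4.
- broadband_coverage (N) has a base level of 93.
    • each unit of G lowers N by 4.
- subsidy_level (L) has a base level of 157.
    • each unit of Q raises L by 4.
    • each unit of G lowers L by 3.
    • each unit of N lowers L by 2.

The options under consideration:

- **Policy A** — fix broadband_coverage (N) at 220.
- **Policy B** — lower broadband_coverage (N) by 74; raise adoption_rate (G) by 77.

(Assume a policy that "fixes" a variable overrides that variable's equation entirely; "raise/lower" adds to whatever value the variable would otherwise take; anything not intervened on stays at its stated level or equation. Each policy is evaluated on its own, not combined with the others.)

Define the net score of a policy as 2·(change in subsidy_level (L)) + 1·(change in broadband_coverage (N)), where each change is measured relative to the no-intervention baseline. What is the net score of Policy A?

Baseline:
  Q = 63
  G = -49 − 4·63 = -301
  N = 93 − 4·(-301) = 1297
  L = 157 + 4·63 − 3·(-301) − 2·1297 = -1282
Policy A (N := 220):
  Q = 63
  G = -49 − 4·63 = -301
  N = 220
  L = 157 + 4·63 − 3·(-301) − 2·220 = 872
ΔL = 872 − (-1282) = 2154; ΔN = 220 − 1297 = -1077
Score = 2·2154 + 1·(-1077) = 3231

3231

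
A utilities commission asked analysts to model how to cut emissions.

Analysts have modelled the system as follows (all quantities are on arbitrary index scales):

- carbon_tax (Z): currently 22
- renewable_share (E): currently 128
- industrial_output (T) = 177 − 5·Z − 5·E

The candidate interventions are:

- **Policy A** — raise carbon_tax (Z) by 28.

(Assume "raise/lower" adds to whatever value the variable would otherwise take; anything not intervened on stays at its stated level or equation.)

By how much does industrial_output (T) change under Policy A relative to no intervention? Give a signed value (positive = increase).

Baseline:
  Z = 22
  E = 128
  T = 177 − 5·22 − 5·128 = -573
Policy A (Z + 28):
  Z = 22 + 28 = 50
  E = 128
  T = 177 − 5·50 − 5·128 = -713
Change in T: -713 − (-573) = -140

-140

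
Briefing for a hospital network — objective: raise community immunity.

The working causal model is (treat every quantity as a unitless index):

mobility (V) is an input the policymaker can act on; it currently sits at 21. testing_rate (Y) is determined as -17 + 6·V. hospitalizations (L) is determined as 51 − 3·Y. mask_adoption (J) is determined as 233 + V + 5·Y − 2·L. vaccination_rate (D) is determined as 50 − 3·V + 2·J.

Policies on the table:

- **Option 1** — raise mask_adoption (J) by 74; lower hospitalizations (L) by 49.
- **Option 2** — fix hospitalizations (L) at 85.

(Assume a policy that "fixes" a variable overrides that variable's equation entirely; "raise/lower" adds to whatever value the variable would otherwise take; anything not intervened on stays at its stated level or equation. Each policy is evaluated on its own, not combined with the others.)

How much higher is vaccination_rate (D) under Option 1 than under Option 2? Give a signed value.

1788

Option 1 (J + 74, L − 49):
  V = 21
  Y = -17 + 6·21 = 109
  L = 51 − 3·109 (−49 from intervention) = -325
  J = 233 + 21 + 5·109 − 2·(-325) (+74 from intervention) = 1523
  D = 50 − 3·21 + 2·1523 = 3033
Option 2 (L := 85):
  V = 21
  Y = -17 + 6·21 = 109
  L = 85
  J = 233 + 21 + 5·109 − 2·85 = 629
  D = 50 − 3·21 + 2·629 = 1245
D: 3033 − 1245 = 1788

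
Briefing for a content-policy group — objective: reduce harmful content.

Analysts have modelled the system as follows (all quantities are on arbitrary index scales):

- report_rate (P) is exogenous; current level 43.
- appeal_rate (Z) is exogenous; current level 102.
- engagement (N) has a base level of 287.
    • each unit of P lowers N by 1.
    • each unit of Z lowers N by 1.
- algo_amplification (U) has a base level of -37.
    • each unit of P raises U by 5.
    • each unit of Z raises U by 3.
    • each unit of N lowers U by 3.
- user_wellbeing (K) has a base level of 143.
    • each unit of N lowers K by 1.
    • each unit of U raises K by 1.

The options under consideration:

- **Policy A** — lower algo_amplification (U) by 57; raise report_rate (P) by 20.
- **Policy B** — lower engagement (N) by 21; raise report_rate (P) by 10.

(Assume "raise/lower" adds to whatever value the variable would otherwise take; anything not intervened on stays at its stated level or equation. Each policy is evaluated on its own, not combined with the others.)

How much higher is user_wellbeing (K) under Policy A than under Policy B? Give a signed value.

Policy A (U − 57, P + 20):
  P = 43 + 20 = 63
  Z = 102
  N = 287 − 63 − 102 = 122
  U = -37 + 5·63 + 3·102 − 3·122 (−57 from intervention) = 161
  K = 143 − 122 + 161 = 182
Policy B (N − 21, P + 10):
  P = 43 + 10 = 53
  Z = 102
  N = 287 − 53 − 102 (−21 from intervention) = 111
  U = -37 + 5·53 + 3·102 − 3·111 = 201
  K = 143 − 111 + 201 = 233
K: 182 − 233 = -51

-51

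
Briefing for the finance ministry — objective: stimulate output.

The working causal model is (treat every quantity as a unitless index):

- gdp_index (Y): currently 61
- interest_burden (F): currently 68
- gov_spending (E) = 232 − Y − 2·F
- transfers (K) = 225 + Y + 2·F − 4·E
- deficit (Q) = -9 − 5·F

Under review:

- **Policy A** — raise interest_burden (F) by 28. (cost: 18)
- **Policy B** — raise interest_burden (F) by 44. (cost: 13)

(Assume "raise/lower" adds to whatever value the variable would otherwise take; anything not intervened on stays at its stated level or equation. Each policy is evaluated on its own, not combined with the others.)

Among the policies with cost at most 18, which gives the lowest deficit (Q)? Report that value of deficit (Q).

-569

Policy A (F + 28):
  F = 68 + 28 = 96
  Q = -9 − 5·96 = -489
Policy B (F + 44):
  F = 68 + 44 = 112
  Q = -9 − 5·112 = -569
Comparing — Policy A: Q=-489, Policy B: Q=-569. Lowest is -569 (Policy B).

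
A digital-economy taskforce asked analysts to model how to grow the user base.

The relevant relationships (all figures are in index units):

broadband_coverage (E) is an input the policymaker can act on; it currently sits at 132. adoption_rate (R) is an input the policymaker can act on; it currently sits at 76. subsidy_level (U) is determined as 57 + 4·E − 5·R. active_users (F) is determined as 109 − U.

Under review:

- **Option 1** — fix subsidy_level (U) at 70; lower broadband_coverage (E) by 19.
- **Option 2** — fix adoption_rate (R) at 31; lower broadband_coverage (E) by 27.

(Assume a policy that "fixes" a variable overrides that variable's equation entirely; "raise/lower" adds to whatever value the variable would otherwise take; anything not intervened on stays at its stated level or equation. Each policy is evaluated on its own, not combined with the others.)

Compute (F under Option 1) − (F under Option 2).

Option 1 (U := 70, E − 19):
  E = 132 − 19 = 113
  R = 76
  U = 70
  F = 109 − 70 = 39
Option 2 (R := 31, E − 27):
  E = 132 − 27 = 105
  R = 31
  U = 57 + 4·105 − 5·31 = 322
  F = 109 − 322 = -213
F: 39 − (-213) = 252

252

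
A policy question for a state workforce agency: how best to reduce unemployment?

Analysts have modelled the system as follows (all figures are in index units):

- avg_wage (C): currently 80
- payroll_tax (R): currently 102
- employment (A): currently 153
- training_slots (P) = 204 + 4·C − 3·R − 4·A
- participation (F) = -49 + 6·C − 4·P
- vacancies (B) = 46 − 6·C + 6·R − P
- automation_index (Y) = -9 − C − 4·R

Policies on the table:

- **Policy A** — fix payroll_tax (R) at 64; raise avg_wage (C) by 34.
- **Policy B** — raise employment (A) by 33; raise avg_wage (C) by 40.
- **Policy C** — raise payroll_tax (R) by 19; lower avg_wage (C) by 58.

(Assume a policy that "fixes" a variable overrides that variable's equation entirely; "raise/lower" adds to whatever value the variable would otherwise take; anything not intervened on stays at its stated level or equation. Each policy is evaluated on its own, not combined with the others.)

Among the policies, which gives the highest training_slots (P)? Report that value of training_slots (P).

-144

Policy A (R := 64, C + 34):
  C = 80 + 34 = 114
  R = 64
  A = 153
  P = 204 + 4·114 − 3·64 − 4·153 = -144
Policy B (A + 33, C + 40):
  C = 80 + 40 = 120
  R = 102
  A = 153 + 33 = 186
  P = 204 + 4·120 − 3·102 − 4·186 = -366
Policy C (R + 19, C − 58):
  C = 80 − 58 = 22
  R = 102 + 19 = 121
  A = 153
  P = 204 + 4·22 − 3·121 − 4·153 = -683
Comparing — Policy A: P=-144, Policy B: P=-366, Policy C: P=-683. Highest is -144 (Policy A).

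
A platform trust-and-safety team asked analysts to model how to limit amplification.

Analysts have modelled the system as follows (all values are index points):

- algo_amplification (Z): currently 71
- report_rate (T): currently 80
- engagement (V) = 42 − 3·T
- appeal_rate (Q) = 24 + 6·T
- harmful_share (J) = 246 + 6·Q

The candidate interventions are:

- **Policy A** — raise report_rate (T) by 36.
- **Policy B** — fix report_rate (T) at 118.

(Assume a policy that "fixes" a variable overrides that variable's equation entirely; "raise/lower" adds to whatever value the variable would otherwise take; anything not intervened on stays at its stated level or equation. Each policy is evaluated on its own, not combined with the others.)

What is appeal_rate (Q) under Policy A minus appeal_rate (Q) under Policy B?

-12

Policy A (T + 36):
  T = 80 + 36 = 116
  Q = 24 + 6·116 = 720
Policy B (T := 118):
  T = 118
  Q = 24 + 6·118 = 732
Q: 720 − 732 = -12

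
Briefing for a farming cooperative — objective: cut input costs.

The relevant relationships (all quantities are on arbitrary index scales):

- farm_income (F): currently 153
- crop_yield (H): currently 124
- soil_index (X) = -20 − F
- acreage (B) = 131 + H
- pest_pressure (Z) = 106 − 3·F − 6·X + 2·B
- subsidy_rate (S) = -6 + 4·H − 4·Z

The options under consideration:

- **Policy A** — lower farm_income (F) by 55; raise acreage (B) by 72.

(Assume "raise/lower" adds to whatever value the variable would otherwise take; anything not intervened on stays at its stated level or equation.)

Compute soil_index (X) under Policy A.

Policy A (F − 55, B + 72):
  F = 153 − 55 = 98
  X = -20 − 98 = -118

-118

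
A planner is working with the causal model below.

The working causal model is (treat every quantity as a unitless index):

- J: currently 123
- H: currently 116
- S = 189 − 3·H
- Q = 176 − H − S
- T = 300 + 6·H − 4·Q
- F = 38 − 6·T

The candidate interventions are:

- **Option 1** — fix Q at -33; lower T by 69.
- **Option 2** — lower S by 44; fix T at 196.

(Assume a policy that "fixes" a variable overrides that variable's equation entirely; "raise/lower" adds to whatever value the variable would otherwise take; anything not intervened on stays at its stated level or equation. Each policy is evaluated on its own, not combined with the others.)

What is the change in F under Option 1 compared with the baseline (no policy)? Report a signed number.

Baseline:
  H = 116
  S = 189 − 3·116 = -159
  Q = 176 − 116 − (-159) = 219
  T = 300 + 6·116 − 4·219 = 120
  F = 38 − 6·120 = -682
Option 1 (Q := -33, T − 69):
  H = 116
  S = 189 − 3·116 = -159
  Q = -33
  T = 300 + 6·116 − 4·(-33) (−69 from intervention) = 1059
  F = 38 − 6·1059 = -6316
Change in F: -6316 − (-682) = -5634

-5634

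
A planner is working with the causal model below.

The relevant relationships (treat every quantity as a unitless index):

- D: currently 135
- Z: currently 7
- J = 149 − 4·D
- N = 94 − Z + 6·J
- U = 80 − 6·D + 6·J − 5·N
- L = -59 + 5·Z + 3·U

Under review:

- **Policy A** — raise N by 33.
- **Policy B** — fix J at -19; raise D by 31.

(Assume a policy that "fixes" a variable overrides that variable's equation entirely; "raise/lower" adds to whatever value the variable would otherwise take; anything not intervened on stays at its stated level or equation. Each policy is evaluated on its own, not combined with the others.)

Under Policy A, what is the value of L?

24138

Policy A (N + 33):
  D = 135
  Z = 7
  J = 149 − 4·135 = -391
  N = 94 − 7 + 6·(-391) (+33 from intervention) = -2226
  U = 80 − 6·135 + 6·(-391) − 5·(-2226) = 8054
  L = -59 + 5·7 + 3·8054 = 24138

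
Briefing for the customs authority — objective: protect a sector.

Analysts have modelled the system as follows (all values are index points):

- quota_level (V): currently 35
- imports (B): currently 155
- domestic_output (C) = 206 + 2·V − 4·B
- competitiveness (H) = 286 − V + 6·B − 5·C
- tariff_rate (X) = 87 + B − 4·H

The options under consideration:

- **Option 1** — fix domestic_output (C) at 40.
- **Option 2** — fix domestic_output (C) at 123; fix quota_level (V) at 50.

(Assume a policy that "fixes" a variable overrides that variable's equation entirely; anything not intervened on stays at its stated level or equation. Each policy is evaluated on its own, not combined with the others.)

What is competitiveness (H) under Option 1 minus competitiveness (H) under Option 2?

Option 1 (C := 40):
  V = 35
  B = 155
  C = 40
  H = 286 − 35 + 6·155 − 5·40 = 981
Option 2 (C := 123, V := 50):
  V = 50
  B = 155
  C = 123
  H = 286 − 50 + 6·155 − 5·123 = 551
H: 981 − 551 = 430

430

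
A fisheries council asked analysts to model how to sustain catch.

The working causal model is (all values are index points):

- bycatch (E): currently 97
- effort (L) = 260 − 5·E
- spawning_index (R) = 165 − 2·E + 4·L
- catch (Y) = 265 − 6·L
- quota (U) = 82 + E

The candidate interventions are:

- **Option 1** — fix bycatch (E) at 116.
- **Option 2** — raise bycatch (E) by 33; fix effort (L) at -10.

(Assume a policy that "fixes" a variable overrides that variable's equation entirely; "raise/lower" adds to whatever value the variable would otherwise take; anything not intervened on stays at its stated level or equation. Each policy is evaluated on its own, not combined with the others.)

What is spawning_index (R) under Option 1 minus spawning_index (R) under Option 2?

Option 1 (E := 116):
  E = 116
  L = 260 − 5·116 = -320
  R = 165 − 2·116 + 4·(-320) = -1347
Option 2 (E + 33, L := -10):
  E = 97 + 33 = 130
  L = -10
  R = 165 − 2·130 + 4·(-10) = -135
R: -1347 − (-135) = -1212

-1212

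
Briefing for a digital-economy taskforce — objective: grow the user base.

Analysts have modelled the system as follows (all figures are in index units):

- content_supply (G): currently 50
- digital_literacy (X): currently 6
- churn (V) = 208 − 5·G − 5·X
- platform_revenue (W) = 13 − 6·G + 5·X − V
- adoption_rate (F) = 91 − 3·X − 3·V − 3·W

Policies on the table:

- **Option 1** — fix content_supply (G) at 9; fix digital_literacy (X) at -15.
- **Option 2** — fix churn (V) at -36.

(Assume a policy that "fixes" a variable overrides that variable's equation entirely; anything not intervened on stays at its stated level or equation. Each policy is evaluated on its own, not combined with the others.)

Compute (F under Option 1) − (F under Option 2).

Option 1 (G := 9, X := -15):
  G = 9
  X = -15
  V = 208 − 5·9 − 5·(-15) = 238
  W = 13 − 6·9 + 5·(-15) − 238 = -354
  F = 91 − 3·(-15) − 3·238 − 3·(-354) = 484
Option 2 (V := -36):
  G = 50
  X = 6
  V = -36
  W = 13 − 6·50 + 5·6 − (-36) = -221
  F = 91 − 3·6 − 3·(-36) − 3·(-221) = 844
F: 484 − 844 = -360

-360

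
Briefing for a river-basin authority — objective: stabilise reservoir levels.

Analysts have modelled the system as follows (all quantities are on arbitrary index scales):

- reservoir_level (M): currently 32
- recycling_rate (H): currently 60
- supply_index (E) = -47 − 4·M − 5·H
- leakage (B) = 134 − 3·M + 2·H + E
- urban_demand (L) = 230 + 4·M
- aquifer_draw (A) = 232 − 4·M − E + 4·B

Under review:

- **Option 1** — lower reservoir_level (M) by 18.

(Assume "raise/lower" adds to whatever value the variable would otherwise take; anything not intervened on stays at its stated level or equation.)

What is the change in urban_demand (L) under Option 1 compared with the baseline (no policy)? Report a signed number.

-72

Baseline:
  M = 32
  L = 230 + 4·32 = 358
Option 1 (M − 18):
  M = 32 − 18 = 14
  L = 230 + 4·14 = 286
Change in L: 286 − 358 = -72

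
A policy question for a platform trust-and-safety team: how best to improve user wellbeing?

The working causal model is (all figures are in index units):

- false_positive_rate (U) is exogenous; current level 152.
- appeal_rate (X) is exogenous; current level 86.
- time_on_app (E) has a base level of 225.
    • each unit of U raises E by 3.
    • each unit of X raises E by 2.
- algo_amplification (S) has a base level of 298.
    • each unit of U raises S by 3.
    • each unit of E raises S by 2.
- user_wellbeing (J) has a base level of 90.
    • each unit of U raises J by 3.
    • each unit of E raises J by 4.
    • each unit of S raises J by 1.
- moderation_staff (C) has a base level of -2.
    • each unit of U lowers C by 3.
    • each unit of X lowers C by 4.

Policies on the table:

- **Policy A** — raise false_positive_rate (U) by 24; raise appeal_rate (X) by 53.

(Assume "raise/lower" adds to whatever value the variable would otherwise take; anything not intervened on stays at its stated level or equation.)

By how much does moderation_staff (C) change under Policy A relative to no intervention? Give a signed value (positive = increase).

-284

Baseline:
  U = 152
  X = 86
  C = -2 − 3·152 − 4·86 = -802
Policy A (U + 24, X + 53):
  U = 152 + 24 = 176
  X = 86 + 53 = 139
  C = -2 − 3·176 − 4·139 = -1086
Change in C: -1086 − (-802) = -284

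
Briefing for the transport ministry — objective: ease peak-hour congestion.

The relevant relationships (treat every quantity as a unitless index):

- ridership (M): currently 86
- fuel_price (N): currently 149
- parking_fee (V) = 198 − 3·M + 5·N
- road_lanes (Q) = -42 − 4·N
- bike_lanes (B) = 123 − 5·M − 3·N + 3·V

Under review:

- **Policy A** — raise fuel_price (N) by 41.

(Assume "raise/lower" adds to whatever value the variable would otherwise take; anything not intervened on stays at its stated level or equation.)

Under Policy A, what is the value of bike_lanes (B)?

1793

Policy A (N + 41):
  M = 86
  N = 149 + 41 = 190
  V = 198 − 3·86 + 5·190 = 890
  B = 123 − 5·86 − 3·190 + 3·890 = 1793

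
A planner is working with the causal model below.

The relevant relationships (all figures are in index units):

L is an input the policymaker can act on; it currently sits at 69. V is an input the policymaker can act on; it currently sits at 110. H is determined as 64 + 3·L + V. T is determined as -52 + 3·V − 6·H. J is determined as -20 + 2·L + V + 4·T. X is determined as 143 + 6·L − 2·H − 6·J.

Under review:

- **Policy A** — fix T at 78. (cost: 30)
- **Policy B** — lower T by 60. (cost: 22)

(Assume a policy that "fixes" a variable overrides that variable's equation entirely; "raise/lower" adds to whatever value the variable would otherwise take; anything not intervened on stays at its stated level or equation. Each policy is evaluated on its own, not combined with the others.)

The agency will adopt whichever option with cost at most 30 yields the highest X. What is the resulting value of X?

48059

Policy A (T := 78):
  L = 69
  V = 110
  H = 64 + 3·69 + 110 = 381
  T = 78
  J = -20 + 2·69 + 110 + 4·78 = 540
  X = 143 + 6·69 − 2·381 − 6·540 = -3445
Policy B (T − 60):
  L = 69
  V = 110
  H = 64 + 3·69 + 110 = 381
  T = -52 + 3·110 − 6·381 (−60 from intervention) = -2068
  J = -20 + 2·69 + 110 + 4·(-2068) = -8044
  X = 143 + 6·69 − 2·381 − 6·(-8044) = 48059
Comparing — Policy A: X=-3445, Policy B: X=48059. Highest is 48059 (Policy B).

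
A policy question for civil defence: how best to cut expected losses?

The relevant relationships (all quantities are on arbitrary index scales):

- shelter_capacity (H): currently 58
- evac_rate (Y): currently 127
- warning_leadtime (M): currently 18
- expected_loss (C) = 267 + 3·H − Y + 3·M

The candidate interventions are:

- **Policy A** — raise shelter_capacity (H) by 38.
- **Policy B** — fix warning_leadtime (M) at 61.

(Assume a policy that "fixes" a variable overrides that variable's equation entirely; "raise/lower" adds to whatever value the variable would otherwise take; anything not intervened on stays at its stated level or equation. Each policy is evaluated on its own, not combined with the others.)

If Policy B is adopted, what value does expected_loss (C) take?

497

Policy B (M := 61):
  H = 58
  Y = 127
  M = 61
  C = 267 + 3·58 − 127 + 3·61 = 497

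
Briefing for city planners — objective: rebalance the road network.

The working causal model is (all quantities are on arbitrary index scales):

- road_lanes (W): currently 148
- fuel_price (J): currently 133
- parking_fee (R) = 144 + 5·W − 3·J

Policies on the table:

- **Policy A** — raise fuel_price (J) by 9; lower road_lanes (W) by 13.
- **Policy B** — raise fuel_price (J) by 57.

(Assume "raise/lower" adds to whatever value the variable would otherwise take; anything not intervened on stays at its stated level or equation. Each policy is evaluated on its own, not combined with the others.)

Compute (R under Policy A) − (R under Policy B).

Policy A (J + 9, W − 13):
  W = 148 − 13 = 135
  J = 133 + 9 = 142
  R = 144 + 5·135 − 3·142 = 393
Policy B (J + 57):
  W = 148
  J = 133 + 57 = 190
  R = 144 + 5·148 − 3·190 = 314
R: 393 − 314 = 79

79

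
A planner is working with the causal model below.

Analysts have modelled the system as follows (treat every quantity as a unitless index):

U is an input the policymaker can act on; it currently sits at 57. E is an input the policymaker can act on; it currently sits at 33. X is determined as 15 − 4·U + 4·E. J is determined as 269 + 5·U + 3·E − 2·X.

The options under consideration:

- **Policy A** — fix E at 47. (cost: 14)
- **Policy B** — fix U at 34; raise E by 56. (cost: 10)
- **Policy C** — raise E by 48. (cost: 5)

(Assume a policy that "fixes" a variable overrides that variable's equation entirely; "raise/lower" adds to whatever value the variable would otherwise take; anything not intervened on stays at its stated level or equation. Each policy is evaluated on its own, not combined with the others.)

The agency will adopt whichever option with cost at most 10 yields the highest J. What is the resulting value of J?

575

Policy B (U := 34, E + 56):
  U = 34
  E = 33 + 56 = 89
  X = 15 − 4·34 + 4·89 = 235
  J = 269 + 5·34 + 3·89 − 2·235 = 236
Policy C (E + 48):
  U = 57
  E = 33 + 48 = 81
  X = 15 − 4·57 + 4·81 = 111
  J = 269 + 5·57 + 3·81 − 2·111 = 575
Comparing — Policy B: J=236, Policy C: J=575. Highest is 575 (Policy C).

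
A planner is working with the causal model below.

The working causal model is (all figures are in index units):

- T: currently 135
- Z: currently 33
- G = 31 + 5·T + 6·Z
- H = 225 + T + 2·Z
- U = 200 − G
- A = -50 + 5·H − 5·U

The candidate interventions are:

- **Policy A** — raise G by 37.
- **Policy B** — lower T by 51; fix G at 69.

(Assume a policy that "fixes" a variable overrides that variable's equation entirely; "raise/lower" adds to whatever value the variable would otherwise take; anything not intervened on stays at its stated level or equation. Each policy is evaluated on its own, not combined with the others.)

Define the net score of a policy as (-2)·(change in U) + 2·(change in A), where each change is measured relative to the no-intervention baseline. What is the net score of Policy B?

Baseline:
  T = 135
  Z = 33
  G = 31 + 5·135 + 6·33 = 904
  H = 225 + 135 + 2·33 = 426
  U = 200 − 904 = -704
  A = -50 + 5·426 − 5·(-704) = 5600
Policy B (T − 51, G := 69):
  T = 135 − 51 = 84
  Z = 33
  G = 69
  H = 225 + 84 + 2·33 = 375
  U = 200 − 69 = 131
  A = -50 + 5·375 − 5·131 = 1170
ΔU = 131 − (-704) = 835; ΔA = 1170 − 5600 = -4430
Score = (-2)·835 + 2·(-4430) = -10530

-10530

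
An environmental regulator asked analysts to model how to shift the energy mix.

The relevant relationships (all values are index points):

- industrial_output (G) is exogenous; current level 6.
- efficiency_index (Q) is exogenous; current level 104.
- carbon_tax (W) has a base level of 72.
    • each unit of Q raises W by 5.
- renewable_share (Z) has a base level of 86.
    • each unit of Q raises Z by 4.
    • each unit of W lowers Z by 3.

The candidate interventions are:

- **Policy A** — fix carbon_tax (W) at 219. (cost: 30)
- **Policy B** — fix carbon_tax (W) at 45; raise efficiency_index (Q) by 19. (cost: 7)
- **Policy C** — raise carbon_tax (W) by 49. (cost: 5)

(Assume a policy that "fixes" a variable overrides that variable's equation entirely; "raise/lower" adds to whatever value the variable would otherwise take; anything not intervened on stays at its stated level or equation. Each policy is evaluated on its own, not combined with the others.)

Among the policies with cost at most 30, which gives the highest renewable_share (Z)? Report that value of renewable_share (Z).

443

Policy A (W := 219):
  Q = 104
  W = 219
  Z = 86 + 4·104 − 3·219 = -155
Policy B (W := 45, Q + 19):
  Q = 104 + 19 = 123
  W = 45
  Z = 86 + 4·123 − 3·45 = 443
Policy C (W + 49):
  Q = 104
  W = 72 + 5·104 (+49 from intervention) = 641
  Z = 86 + 4·104 − 3·641 = -1421
Comparing — Policy A: Z=-155, Policy B: Z=443, Policy C: Z=-1421. Highest is 443 (Policy B).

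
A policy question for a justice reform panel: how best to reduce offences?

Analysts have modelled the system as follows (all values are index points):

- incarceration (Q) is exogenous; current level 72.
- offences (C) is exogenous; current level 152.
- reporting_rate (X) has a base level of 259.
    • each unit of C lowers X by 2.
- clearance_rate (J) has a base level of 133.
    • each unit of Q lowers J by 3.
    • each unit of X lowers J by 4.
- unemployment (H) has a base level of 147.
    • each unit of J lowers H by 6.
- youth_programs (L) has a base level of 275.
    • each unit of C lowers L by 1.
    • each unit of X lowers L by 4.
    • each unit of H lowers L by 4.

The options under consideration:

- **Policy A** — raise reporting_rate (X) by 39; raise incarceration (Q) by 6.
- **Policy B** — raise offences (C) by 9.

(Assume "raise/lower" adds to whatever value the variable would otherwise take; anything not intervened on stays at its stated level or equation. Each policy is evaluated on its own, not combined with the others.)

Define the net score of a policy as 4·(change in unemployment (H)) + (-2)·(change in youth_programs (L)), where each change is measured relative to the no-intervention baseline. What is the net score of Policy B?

Baseline:
  Q = 72
  C = 152
  X = 259 − 2·152 = -45
  J = 133 − 3·72 − 4·(-45) = 97
  H = 147 − 6·97 = -435
  L = 275 − 152 − 4·(-45) − 4·(-435) = 2043
Policy B (C + 9):
  Q = 72
  C = 152 + 9 = 161
  X = 259 − 2·161 = -63
  J = 133 − 3·72 − 4·(-63) = 169
  H = 147 − 6·169 = -867
  L = 275 − 161 − 4·(-63) − 4·(-867) = 3834
ΔH = -867 − (-435) = -432; ΔL = 3834 − 2043 = 1791
Score = 4·(-432) + (-2)·1791 = -5310

-5310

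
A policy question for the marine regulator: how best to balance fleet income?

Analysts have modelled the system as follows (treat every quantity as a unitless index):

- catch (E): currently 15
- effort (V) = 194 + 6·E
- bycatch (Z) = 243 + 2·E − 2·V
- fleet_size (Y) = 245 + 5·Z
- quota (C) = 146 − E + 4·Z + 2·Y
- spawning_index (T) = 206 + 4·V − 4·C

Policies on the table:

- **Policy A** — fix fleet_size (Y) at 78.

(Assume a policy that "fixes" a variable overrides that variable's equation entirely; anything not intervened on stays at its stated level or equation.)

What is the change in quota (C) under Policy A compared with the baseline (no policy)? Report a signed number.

Baseline:
  E = 15
  V = 194 + 6·15 = 284
  Z = 243 + 2·15 − 2·284 = -295
  Y = 245 + 5·(-295) = -1230
  C = 146 − 15 + 4·(-295) + 2·(-1230) = -3509
Policy A (Y := 78):
  E = 15
  V = 194 + 6·15 = 284
  Z = 243 + 2·15 − 2·284 = -295
  Y = 78
  C = 146 − 15 + 4·(-295) + 2·78 = -893
Change in C: -893 − (-3509) = 2616

2616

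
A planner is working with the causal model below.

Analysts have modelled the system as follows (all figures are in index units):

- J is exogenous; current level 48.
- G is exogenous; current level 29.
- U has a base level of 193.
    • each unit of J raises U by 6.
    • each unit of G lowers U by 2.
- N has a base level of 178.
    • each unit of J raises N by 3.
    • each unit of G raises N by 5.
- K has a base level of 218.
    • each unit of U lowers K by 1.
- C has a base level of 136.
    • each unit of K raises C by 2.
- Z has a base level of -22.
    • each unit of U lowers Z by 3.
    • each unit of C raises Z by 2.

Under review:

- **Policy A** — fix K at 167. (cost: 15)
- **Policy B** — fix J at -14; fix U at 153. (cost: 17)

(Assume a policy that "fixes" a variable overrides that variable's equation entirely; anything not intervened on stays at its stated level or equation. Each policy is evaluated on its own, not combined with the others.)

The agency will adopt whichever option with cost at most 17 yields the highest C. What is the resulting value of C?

Policy A (K := 167):
  J = 48
  G = 29
  U = 193 + 6·48 − 2·29 = 423
  K = 167
  C = 136 + 2·167 = 470
Policy B (J := -14, U := 153):
  J = -14
  G = 29
  U = 153
  K = 218 − 153 = 65
  C = 136 + 2·65 = 266
Comparing — Policy A: C=470, Policy B: C=266. Highest is 470 (Policy A).

470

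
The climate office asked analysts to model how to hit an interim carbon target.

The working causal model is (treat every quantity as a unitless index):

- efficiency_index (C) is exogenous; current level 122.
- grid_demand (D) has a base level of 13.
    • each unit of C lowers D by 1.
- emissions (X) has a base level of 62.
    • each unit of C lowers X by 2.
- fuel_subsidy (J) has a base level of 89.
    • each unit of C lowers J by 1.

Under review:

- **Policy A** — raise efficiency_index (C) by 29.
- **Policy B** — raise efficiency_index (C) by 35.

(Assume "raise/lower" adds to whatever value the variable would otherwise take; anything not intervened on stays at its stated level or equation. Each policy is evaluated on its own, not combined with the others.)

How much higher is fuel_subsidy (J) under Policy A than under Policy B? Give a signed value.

Policy A (C + 29):
  C = 122 + 29 = 151
  J = 89 − 151 = -62
Policy B (C + 35):
  C = 122 + 35 = 157
  J = 89 − 157 = -68
J: -62 − (-68) = 6

6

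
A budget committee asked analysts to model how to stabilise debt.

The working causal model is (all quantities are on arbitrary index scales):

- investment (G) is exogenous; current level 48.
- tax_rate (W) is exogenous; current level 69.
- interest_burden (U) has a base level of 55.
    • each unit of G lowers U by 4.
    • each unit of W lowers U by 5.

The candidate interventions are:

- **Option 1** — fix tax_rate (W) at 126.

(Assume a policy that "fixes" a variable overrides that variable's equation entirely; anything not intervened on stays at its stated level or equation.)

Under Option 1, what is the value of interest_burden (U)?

Option 1 (W := 126):
  G = 48
  W = 126
  U = 55 − 4·48 − 5·126 = -767

-767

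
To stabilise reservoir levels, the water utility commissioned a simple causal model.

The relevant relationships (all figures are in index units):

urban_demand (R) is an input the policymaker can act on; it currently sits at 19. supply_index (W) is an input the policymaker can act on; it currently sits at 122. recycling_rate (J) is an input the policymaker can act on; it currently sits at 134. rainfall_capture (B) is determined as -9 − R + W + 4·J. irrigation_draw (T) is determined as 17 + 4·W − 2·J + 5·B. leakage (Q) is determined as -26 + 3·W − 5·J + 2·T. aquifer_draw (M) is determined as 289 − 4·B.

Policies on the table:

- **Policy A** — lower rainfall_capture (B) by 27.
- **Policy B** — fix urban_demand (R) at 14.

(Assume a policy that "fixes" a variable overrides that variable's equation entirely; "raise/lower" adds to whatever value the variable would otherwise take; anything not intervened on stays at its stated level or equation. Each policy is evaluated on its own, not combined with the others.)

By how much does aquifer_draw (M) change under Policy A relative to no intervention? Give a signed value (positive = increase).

Baseline:
  R = 19
  W = 122
  J = 134
  B = -9 − 19 + 122 + 4·134 = 630
  M = 289 − 4·630 = -2231
Policy A (B − 27):
  R = 19
  W = 122
  J = 134
  B = -9 − 19 + 122 + 4·134 (−27 from intervention) = 603
  M = 289 − 4·603 = -2123
Change in M: -2123 − (-2231) = 108

108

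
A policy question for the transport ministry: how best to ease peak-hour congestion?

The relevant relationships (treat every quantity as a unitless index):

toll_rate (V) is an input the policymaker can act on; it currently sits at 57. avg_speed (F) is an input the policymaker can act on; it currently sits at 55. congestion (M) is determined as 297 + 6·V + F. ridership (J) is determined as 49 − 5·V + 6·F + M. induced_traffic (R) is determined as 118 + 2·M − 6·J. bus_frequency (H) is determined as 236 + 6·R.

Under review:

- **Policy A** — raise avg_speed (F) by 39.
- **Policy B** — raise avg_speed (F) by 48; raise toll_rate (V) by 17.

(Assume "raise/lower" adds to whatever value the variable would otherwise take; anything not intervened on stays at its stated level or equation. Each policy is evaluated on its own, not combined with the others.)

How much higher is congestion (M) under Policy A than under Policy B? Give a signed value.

Policy A (F + 39):
  V = 57
  F = 55 + 39 = 94
  M = 297 + 6·57 + 94 = 733
Policy B (F + 48, V + 17):
  V = 57 + 17 = 74
  F = 55 + 48 = 103
  M = 297 + 6·74 + 103 = 844
M: 733 − 844 = -111

-111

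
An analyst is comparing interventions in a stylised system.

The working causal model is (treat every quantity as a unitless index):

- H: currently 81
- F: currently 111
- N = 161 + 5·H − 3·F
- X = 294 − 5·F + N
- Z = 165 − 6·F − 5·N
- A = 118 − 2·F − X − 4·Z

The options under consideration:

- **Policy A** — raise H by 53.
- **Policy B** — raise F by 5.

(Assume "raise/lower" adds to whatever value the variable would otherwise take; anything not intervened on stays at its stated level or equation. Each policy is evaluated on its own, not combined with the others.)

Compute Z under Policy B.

Policy B (F + 5):
  H = 81
  F = 111 + 5 = 116
  N = 161 + 5·81 − 3·116 = 218
  Z = 165 − 6·116 − 5·218 = -1621

-1621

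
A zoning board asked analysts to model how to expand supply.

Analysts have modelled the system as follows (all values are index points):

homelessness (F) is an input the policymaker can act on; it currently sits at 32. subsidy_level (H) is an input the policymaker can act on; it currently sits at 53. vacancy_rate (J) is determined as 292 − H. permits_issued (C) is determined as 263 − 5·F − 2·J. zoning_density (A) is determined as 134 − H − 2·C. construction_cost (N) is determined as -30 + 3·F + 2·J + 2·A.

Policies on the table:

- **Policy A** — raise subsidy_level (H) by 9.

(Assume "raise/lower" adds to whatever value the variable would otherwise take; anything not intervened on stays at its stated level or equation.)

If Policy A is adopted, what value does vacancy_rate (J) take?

Policy A (H + 9):
  H = 53 + 9 = 62
  J = 292 − 62 = 230

230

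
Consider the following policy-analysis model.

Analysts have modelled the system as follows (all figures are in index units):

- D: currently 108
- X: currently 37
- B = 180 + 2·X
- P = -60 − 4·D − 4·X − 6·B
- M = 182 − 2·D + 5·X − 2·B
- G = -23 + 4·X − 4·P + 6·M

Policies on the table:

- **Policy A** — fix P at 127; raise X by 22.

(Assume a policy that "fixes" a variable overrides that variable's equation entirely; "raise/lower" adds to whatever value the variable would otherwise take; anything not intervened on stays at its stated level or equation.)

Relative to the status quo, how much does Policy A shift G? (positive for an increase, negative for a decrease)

Baseline:
  D = 108
  X = 37
  B = 180 + 2·37 = 254
  P = -60 − 4·108 − 4·37 − 6·254 = -2164
  M = 182 − 2·108 + 5·37 − 2·254 = -357
  G = -23 + 4·37 − 4·(-2164) + 6·(-357) = 6639
Policy A (P := 127, X + 22):
  D = 108
  X = 37 + 22 = 59
  B = 180 + 2·59 = 298
  P = 127
  M = 182 − 2·108 + 5·59 − 2·298 = -335
  G = -23 + 4·59 − 4·127 + 6·(-335) = -2305
Change in G: -2305 − 6639 = -8944

-8944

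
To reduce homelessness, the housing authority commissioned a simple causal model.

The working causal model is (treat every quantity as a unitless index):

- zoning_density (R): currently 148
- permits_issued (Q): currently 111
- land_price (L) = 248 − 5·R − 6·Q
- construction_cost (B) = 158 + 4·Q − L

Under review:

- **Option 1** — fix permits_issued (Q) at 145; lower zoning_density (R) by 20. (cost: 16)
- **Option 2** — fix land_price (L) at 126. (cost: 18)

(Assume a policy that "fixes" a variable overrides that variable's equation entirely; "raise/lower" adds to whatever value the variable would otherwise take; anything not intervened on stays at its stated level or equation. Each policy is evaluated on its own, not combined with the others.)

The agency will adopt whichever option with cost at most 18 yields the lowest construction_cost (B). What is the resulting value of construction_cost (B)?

476

Option 1 (Q := 145, R − 20):
  R = 148 − 20 = 128
  Q = 145
  L = 248 − 5·128 − 6·145 = -1262
  B = 158 + 4·145 − (-1262) = 2000
Option 2 (L := 126):
  R = 148
  Q = 111
  L = 126
  B = 158 + 4·111 − 126 = 476
Comparing — Option 1: B=2000, Option 2: B=476. Lowest is 476 (Option 2).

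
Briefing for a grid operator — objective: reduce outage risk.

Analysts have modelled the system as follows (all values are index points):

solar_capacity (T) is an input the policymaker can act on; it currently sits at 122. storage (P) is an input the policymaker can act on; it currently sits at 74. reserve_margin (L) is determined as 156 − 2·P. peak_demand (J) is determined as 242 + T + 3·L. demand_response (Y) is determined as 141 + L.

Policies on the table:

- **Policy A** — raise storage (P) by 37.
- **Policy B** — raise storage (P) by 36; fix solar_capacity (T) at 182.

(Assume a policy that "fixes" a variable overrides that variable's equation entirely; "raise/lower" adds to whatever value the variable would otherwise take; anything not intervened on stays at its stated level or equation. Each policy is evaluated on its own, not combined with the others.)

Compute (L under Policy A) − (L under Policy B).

-2

Policy A (P + 37):
  P = 74 + 37 = 111
  L = 156 − 2·111 = -66
Policy B (P + 36, T := 182):
  P = 74 + 36 = 110
  L = 156 − 2·110 = -64
L: -66 − (-64) = -2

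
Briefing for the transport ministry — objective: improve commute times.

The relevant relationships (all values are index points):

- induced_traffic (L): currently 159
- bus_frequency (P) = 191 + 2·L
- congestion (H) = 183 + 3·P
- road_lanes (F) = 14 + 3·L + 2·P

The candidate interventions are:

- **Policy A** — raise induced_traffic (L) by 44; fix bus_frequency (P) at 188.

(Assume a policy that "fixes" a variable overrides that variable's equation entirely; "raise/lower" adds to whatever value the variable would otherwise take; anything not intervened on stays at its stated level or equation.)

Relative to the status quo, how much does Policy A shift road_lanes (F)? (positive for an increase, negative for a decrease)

-510

Baseline:
  L = 159
  P = 191 + 2·159 = 509
  F = 14 + 3·159 + 2·509 = 1509
Policy A (L + 44, P := 188):
  L = 159 + 44 = 203
  P = 188
  F = 14 + 3·203 + 2·188 = 999
Change in F: 999 − 1509 = -510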